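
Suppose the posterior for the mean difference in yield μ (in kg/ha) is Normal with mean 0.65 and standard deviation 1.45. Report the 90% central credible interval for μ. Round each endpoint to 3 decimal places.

The posterior is symmetric, so the 90% equal-tailed interval is μ = 0.65 ± z·1.45 with z = 1.645.
Half-width: 1.645 × 1.45 = 2.385.
0.65 − 2.385 = -1.735; 0.65 + 2.385 = 3.035.

[-1.735, 3.035]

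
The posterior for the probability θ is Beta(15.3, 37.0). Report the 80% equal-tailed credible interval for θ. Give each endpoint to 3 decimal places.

[0.214, 0.374]

Posterior: Beta(15.3, 37.0).
Equal-tailed 80% interval: the 0.1 and 0.9 quantiles of Beta(15.3, 37.0).
Posterior mean ≈ 0.293, SD ≈ 0.062; a Normal approximation gives roughly [0.213, 0.372].
Exact: F⁻¹(0.1) = 0.214; F⁻¹(0.9) = 0.374.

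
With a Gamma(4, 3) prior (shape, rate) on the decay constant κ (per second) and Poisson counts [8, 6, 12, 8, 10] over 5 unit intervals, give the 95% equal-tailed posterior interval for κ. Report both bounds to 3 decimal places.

Posterior: Gamma(4+44, 3+5) = Gamma(48, 8) (shape, rate).
Equal-tailed 95% interval: Gamma(48, 8) quantiles at 0.025 and 0.975.
Posterior mean ≈ 6.000, SD ≈ 0.866; a Normal approximation gives roughly [4.303, 7.697].
Exact: lower = 4.424; upper = 7.813.

[4.424, 7.813]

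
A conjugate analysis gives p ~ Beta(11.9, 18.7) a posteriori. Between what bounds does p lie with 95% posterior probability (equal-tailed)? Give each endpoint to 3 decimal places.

Posterior: Beta(11.9, 18.7).
Equal-tailed 95% interval: the 0.025 and 0.975 quantiles of Beta(11.9, 18.7).
Posterior mean ≈ 0.389, SD ≈ 0.087; a Normal approximation gives roughly [0.219, 0.559].
Exact: F⁻¹(0.025) = 0.227; F⁻¹(0.975) = 0.564.

[0.227, 0.564]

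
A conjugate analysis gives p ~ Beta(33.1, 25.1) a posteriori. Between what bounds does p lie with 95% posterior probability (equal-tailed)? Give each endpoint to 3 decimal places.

[0.441, 0.692]

Posterior: Beta(33.1, 25.1).
Equal-tailed 95% interval: the 0.025 and 0.975 quantiles of Beta(33.1, 25.1).
Posterior mean ≈ 0.569, SD ≈ 0.064; a Normal approximation gives roughly [0.443, 0.695].
Exact: F⁻¹(0.025) = 0.441; F⁻¹(0.975) = 0.692.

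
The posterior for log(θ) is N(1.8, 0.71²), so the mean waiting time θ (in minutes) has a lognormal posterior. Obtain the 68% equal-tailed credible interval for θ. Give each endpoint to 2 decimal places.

[2.99, 12.26]

On the log scale the 68% interval is 1.8 ± 0.994 × 0.71 = [1.0939, 2.5061].
Exponentiate: [e^1.0939, e^2.5061] = [2.99, 12.26].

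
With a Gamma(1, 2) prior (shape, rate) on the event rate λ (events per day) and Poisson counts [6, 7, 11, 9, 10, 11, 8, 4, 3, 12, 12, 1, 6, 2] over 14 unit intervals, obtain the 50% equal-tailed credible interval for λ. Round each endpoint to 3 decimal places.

Posterior: Gamma(1+102, 2+14) = Gamma(103, 16) (shape, rate).
Equal-tailed 50% interval: Gamma(103, 16) quantiles at 0.25 and 0.75.
Posterior mean ≈ 6.438, SD ≈ 0.634; a Normal approximation gives roughly [6.010, 6.865].
Exact: lower = 5.999; upper = 6.853.

[5.999, 6.853]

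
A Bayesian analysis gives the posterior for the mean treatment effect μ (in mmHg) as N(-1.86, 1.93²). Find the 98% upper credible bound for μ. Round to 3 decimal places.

Need U with P(μ ≤ U) = 0.98: U = -1.86 + z_{0.02}·1.93.
z = 2.054; U = -1.86 + 2.054 × 1.93 = 2.104.

2.104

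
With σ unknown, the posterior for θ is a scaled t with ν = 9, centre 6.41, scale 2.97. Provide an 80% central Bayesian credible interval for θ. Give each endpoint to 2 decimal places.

[2.30, 10.52]

The t_9 distribution is symmetric; the 80% interval is 6.41 ± t·2.97 with t_{0.9,9} = 1.383.
Half-width: 1.383 × 2.97 = 4.11.
6.41 − 4.11 = 2.30; 6.41 + 4.11 = 10.52.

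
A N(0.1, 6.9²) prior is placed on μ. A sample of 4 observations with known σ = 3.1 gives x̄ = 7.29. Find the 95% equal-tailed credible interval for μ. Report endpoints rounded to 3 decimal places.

[3.981, 9.909]

Posterior precision = 1/6.9² + 4/3.1² = 0.0210 + 0.4162 = 0.4372, so posterior SD = 1.5123.
Posterior mean = (0.1/6.9² + 4·7.29/3.1²) / 0.4372 = 6.9446.
Interval: 6.9446 ± 1.960 × 1.5123 → [3.981, 9.909].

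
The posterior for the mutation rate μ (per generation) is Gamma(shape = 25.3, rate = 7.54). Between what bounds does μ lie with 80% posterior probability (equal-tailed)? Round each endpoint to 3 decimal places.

Posterior: Gamma(shape 25.3, rate 7.54).
Equal-tailed 80% interval: Gamma(25.3, 7.54) quantiles at 0.1 and 0.9.
Posterior mean ≈ 3.355, SD ≈ 0.667; a Normal approximation gives roughly [2.501, 4.210].
Exact: lower = 2.534; upper = 4.234.

[2.534, 4.234]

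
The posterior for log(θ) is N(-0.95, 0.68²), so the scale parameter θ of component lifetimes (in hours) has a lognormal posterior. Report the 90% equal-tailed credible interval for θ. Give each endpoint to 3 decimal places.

On the log scale the 90% interval is -0.95 ± 1.645 × 0.68 = [-2.0685, 0.1685].
Exponentiate: [e^-2.0685, e^0.1685] = [0.126, 1.184].

[0.126, 1.184]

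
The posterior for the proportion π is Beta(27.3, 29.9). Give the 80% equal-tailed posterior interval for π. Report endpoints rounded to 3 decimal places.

Posterior: Beta(27.3, 29.9).
Equal-tailed 80% interval: the 0.1 and 0.9 quantiles of Beta(27.3, 29.9).
Posterior mean ≈ 0.477, SD ≈ 0.065; a Normal approximation gives roughly [0.393, 0.561].
Exact: F⁻¹(0.1) = 0.393; F⁻¹(0.9) = 0.562.

[0.393, 0.562]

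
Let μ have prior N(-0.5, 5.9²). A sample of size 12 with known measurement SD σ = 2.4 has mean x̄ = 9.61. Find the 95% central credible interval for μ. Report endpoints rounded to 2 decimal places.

[8.12, 10.82]

Posterior precision = 1/5.9² + 12/2.4² = 0.0287 + 2.0833 = 2.1121, so posterior SD = 0.6881.
Posterior mean = (-0.5/5.9² + 12·9.61/2.4²) / 2.1121 = 9.4725.
Interval: 9.4725 ± 1.960 × 0.6881 → [8.12, 10.82].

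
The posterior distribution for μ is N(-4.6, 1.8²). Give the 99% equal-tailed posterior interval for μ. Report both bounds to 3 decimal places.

[-9.236, 0.036]

The posterior is symmetric, so the 99% equal-tailed interval is μ = -4.6 ± z·1.8 with z = 2.576.
Half-width: 2.576 × 1.8 = 4.636.
-4.6 − 4.636 = -9.236; -4.6 + 4.636 = 0.036.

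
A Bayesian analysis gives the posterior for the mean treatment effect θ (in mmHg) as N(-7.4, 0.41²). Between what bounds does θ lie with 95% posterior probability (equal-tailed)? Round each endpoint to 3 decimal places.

The posterior is symmetric, so the 95% equal-tailed interval is θ = -7.4 ± z·0.41 with z = 1.960.
Half-width: 1.960 × 0.41 = 0.804.
-7.4 − 0.804 = -8.204; -7.4 + 0.804 = -6.596.

[-8.204, -6.596]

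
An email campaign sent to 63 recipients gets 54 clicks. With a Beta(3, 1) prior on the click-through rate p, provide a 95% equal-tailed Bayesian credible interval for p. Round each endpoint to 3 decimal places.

[0.757, 0.925]

Posterior: Beta(3+54, 1+9) = Beta(57, 10).
Equal-tailed 95% interval: the 0.025 and 0.975 quantiles of Beta(57, 10).
Posterior mean ≈ 0.851, SD ≈ 0.043; a Normal approximation gives roughly [0.766, 0.935].
Exact: F⁻¹(0.025) = 0.757; F⁻¹(0.975) = 0.925.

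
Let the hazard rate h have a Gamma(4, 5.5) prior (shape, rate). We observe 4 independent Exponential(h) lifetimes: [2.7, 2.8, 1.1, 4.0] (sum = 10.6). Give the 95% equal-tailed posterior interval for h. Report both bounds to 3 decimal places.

Posterior: Gamma(4+4, 5.5+10.6) = Gamma(8, 16.1) (shape, rate).
Equal-tailed 95% interval: Gamma(8, 16.1) quantiles at 0.025 and 0.975.
Posterior mean ≈ 0.497, SD ≈ 0.176; a Normal approximation gives roughly [0.153, 0.841].
Exact: lower = 0.215; upper = 0.896.

[0.215, 0.896]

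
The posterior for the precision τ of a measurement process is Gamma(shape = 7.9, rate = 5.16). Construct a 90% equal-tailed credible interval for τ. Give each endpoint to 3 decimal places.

[0.758, 2.523]

Posterior: Gamma(shape 7.9, rate 5.16).
Equal-tailed 90% interval: Gamma(7.9, 5.16) quantiles at 0.05 and 0.95.
Posterior mean ≈ 1.531, SD ≈ 0.545; a Normal approximation gives roughly [0.635, 2.427].
Exact: lower = 0.758; upper = 2.523.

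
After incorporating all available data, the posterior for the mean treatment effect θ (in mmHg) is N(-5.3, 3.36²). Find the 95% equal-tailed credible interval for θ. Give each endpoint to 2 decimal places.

The posterior is symmetric, so the 95% equal-tailed interval is θ = -5.3 ± z·3.36 with z = 1.960.
Half-width: 1.960 × 3.36 = 6.59.
-5.3 − 6.59 = -11.89; -5.3 + 6.59 = 1.29.

[-11.89, 1.29]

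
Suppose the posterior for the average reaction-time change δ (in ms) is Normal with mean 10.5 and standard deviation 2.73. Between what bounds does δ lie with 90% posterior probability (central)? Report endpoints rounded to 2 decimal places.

[6.01, 14.99]

The posterior is symmetric, so the 90% equal-tailed interval is δ = 10.5 ± z·2.73 with z = 1.645.
Half-width: 1.645 × 2.73 = 4.49.
10.5 − 4.49 = 6.01; 10.5 + 4.49 = 14.99.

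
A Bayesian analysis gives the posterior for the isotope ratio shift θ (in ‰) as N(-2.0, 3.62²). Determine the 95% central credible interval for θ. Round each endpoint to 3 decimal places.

The posterior is symmetric, so the 95% equal-tailed interval is θ = -2.0 ± z·3.62 with z = 1.960.
Half-width: 1.960 × 3.62 = 7.095.
-2.0 − 7.095 = -9.095; -2.0 + 7.095 = 5.095.

[-9.095, 5.095]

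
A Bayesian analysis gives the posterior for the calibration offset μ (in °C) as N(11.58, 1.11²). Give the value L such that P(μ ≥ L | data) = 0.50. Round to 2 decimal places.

Need L with P(μ ≥ L) = 0.50: L = 11.58 − z_{0.5}·1.11.
z = 0.000; L = 11.58 − 0.000 × 1.11 = 11.58.

11.58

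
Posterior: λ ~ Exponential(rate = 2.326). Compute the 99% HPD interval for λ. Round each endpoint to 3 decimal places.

The exponential density is strictly decreasing on [0, ∞), so the HPD interval is anchored at 0: [0, q] with P(λ ≤ q) = 0.99.
q = −ln(1 − 0.99) / 2.326 = 4.6052 / 2.326 = 1.980.

[0.000, 1.980]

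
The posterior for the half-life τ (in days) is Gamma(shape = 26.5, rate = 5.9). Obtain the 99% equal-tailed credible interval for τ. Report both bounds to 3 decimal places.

[2.562, 7.055]

Posterior: Gamma(shape 26.5, rate 5.9).
Equal-tailed 99% interval: Gamma(26.5, 5.9) quantiles at 0.005 and 0.995.
Posterior mean ≈ 4.492, SD ≈ 0.873; a Normal approximation gives roughly [2.244, 6.739].
Exact: lower = 2.562; upper = 7.055.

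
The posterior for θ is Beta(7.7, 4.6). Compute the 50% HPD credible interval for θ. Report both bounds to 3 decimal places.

The posterior is unimodal and skewed, so the HPD interval has equal density at both endpoints and is the shortest 50% interval.
Solving f(0.554) = f(0.740) with F(0.740) − F(0.554) = 0.50 gives [0.554, 0.740].
For comparison, the equal-tailed interval is [0.536, 0.723]; the HPD is narrower and shifted toward the mode.

[0.554, 0.740]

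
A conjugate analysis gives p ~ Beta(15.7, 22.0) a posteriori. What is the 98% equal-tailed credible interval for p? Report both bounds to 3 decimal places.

Posterior: Beta(15.7, 22.0).
Equal-tailed 98% interval: the 0.01 and 0.99 quantiles of Beta(15.7, 22.0).
Posterior mean ≈ 0.416, SD ≈ 0.079; a Normal approximation gives roughly [0.232, 0.601].
Exact: F⁻¹(0.01) = 0.242; F⁻¹(0.99) = 0.604.

[0.242, 0.604]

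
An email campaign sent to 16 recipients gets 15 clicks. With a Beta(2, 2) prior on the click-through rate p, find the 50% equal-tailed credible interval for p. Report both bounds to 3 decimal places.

Posterior: Beta(2+15, 2+1) = Beta(17, 3).
Equal-tailed 50% interval: the 0.25 and 0.75 quantiles of Beta(17, 3).
Posterior mean ≈ 0.850, SD ≈ 0.078; a Normal approximation gives roughly [0.797, 0.903].
Exact: F⁻¹(0.25) = 0.804; F⁻¹(0.75) = 0.908.

[0.804, 0.908]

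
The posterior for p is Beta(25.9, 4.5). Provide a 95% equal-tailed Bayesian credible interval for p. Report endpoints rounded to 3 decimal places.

[0.708, 0.952]

Posterior: Beta(25.9, 4.5).
Equal-tailed 95% interval: the 0.025 and 0.975 quantiles of Beta(25.9, 4.5).
Posterior mean ≈ 0.852, SD ≈ 0.063; a Normal approximation gives roughly [0.728, 0.976].
Exact: F⁻¹(0.025) = 0.708; F⁻¹(0.975) = 0.952.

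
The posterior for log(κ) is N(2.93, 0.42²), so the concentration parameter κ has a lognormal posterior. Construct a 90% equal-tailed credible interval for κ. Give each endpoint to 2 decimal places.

On the log scale the 90% interval is 2.93 ± 1.645 × 0.42 = [2.2392, 3.6208].
Exponentiate: [e^2.2392, e^3.6208] = [9.39, 37.37].

[9.39, 37.37]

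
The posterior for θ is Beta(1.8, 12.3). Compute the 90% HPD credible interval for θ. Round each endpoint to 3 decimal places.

[0.005, 0.249]

The posterior is unimodal and skewed, so the HPD interval has equal density at both endpoints and is the shortest 90% interval.
Solving f(0.005) = f(0.249) with F(0.249) − F(0.005) = 0.90 gives [0.005, 0.249].
For comparison, the equal-tailed interval is [0.022, 0.294]; the HPD is narrower and shifted toward the mode.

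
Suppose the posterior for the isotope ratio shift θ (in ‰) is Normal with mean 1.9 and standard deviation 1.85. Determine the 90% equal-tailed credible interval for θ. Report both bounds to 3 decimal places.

The posterior is symmetric, so the 90% equal-tailed interval is θ = 1.9 ± z·1.85 with z = 1.645.
Half-width: 1.645 × 1.85 = 3.043.
1.9 − 3.043 = -1.143; 1.9 + 3.043 = 4.943.

[-1.143, 4.943]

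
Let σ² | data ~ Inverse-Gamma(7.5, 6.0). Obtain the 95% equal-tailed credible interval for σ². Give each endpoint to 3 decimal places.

[0.437, 1.916]

Inverse-Gamma(7.5, 6.0) quantiles: F⁻¹(0.025) and F⁻¹(0.975).
Equivalently, 1/σ² ~ Gamma(7.5, rate = 6.0); invert its 0.975 and 0.025 quantiles.
Posterior mean ≈ 0.923, SD ≈ 0.394; a Normal approximation gives roughly [0.152, 1.695].
Exact: lower = 0.437; upper = 1.916.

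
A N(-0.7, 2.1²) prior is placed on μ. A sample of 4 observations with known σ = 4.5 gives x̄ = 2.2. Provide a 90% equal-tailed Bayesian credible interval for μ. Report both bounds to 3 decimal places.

Posterior precision = 1/2.1² + 4/4.5² = 0.2268 + 0.1975 = 0.4243, so posterior SD = 1.5352.
Posterior mean = (-0.7/2.1² + 4·2.2/4.5²) / 0.4243 = 0.6501.
Interval: 0.6501 ± 1.645 × 1.5352 → [-1.875, 3.175].

[-1.875, 3.175]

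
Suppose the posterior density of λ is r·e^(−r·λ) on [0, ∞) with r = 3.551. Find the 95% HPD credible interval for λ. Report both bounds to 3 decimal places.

The exponential density is strictly decreasing on [0, ∞), so the HPD interval is anchored at 0: [0, q] with P(λ ≤ q) = 0.95.
q = −ln(1 − 0.95) / 3.551 = 2.9957 / 3.551 = 0.844.

[0.000, 0.844]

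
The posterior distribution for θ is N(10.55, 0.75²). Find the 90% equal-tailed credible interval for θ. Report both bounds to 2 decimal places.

[9.32, 11.78]

The posterior is symmetric, so the 90% equal-tailed interval is θ = 10.55 ± z·0.75 with z = 1.645.
Half-width: 1.645 × 0.75 = 1.23.
10.55 − 1.23 = 9.32; 10.55 + 1.23 = 11.78.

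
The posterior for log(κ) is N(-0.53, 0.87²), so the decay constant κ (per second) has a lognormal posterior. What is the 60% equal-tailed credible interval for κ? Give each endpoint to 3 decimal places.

[0.283, 1.224]

On the log scale the 60% interval is -0.53 ± 0.842 × 0.87 = [-1.2622, 0.2022].
Exponentiate: [e^-1.2622, e^0.2022] = [0.283, 1.224].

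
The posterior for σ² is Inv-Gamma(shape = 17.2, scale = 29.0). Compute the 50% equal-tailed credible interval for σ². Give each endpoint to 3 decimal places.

Inverse-Gamma(17.2, 29.0) quantiles: F⁻¹(0.25) and F⁻¹(0.75).
Equivalently, 1/σ² ~ Gamma(17.2, rate = 29.0); invert its 0.75 and 0.25 quantiles.
Posterior mean ≈ 1.790, SD ≈ 0.459; a Normal approximation gives roughly [1.480, 2.100].
Exact: lower = 1.466; upper = 2.035.

[1.466, 2.035]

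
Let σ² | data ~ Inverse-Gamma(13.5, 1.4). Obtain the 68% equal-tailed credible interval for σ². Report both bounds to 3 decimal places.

Inverse-Gamma(13.5, 1.4) quantiles: F⁻¹(0.16) and F⁻¹(0.84).
Equivalently, 1/σ² ~ Gamma(13.5, rate = 1.4); invert its 0.84 and 0.16 quantiles.
Posterior mean ≈ 0.112, SD ≈ 0.033; a Normal approximation gives roughly [0.079, 0.145].
Exact: lower = 0.082; upper = 0.142.

[0.082, 0.142]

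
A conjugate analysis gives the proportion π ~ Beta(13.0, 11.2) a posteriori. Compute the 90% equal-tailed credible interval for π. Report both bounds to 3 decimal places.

Posterior: Beta(13.0, 11.2).
Equal-tailed 90% interval: the 0.05 and 0.95 quantiles of Beta(13.0, 11.2).
Posterior mean ≈ 0.537, SD ≈ 0.099; a Normal approximation gives roughly [0.374, 0.701].
Exact: F⁻¹(0.05) = 0.372; F⁻¹(0.95) = 0.699.

[0.372, 0.699]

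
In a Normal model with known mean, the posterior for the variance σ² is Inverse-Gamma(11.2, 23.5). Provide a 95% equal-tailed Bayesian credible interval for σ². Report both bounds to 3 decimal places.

Inverse-Gamma(11.2, 23.5) quantiles: F⁻¹(0.025) and F⁻¹(0.975).
Equivalently, 1/σ² ~ Gamma(11.2, rate = 23.5); invert its 0.975 and 0.025 quantiles.
Posterior mean ≈ 2.304, SD ≈ 0.760; a Normal approximation gives roughly [0.815, 3.793].
Exact: lower = 1.260; upper = 4.173.

[1.260, 4.173]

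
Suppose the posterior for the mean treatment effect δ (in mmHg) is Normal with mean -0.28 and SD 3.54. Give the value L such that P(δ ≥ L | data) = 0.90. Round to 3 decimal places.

Need L with P(δ ≥ L) = 0.90: L = -0.28 − z_{0.1}·3.54.
z = 1.282; L = -0.28 − 1.282 × 3.54 = -4.817.

-4.817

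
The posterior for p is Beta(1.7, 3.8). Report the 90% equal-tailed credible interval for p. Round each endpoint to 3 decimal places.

[0.057, 0.645]

Posterior: Beta(1.7, 3.8).
Equal-tailed 90% interval: the 0.05 and 0.95 quantiles of Beta(1.7, 3.8).
Posterior mean ≈ 0.309, SD ≈ 0.181; a Normal approximation gives roughly [0.011, 0.607].
Exact: F⁻¹(0.05) = 0.057; F⁻¹(0.95) = 0.645.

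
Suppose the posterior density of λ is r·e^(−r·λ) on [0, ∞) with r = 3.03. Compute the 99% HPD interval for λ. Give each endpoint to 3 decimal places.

[0.000, 1.520]

The exponential density is strictly decreasing on [0, ∞), so the HPD interval is anchored at 0: [0, q] with P(λ ≤ q) = 0.99.
q = −ln(1 − 0.99) / 3.03 = 4.6052 / 3.03 = 1.520.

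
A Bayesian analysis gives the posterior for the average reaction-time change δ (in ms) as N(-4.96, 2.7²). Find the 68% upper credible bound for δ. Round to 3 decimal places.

-3.697

Need U with P(δ ≤ U) = 0.68: U = -4.96 + z_{0.32}·2.7.
z = 0.468; U = -4.96 + 0.468 × 2.7 = -3.697.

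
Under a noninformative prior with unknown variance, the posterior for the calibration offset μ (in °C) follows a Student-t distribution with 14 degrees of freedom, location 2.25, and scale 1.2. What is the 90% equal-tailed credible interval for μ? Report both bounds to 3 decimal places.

The t_14 distribution is symmetric; the 90% interval is 2.25 ± t·1.2 with t_{0.95,14} = 1.761.
Half-width: 1.761 × 1.2 = 2.114.
2.25 − 2.114 = 0.136; 2.25 + 2.114 = 4.364.

[0.136, 4.364]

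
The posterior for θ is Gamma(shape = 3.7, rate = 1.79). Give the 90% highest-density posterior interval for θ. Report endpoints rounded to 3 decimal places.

The posterior is unimodal and skewed, so the HPD interval has equal density at both endpoints and is the shortest 90% interval.
Solving f(0.435) = f(3.639) with F(3.639) − F(0.435) = 0.90 gives [0.435, 3.639].
For comparison, the equal-tailed interval is [0.668, 4.091]; the HPD is narrower and shifted toward the mode.

[0.435, 3.639]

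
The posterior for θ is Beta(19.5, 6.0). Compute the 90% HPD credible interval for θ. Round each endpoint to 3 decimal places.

The posterior is unimodal and skewed, so the HPD interval has equal density at both endpoints and is the shortest 90% interval.
Solving f(0.634) = f(0.900) with F(0.900) − F(0.634) = 0.90 gives [0.634, 0.900].
For comparison, the equal-tailed interval is [0.618, 0.888]; the HPD is narrower and shifted toward the mode.

[0.634, 0.900]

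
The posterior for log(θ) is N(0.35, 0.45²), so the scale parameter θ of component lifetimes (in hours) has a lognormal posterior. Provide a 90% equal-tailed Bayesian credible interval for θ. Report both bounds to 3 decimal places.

[0.677, 2.975]

On the log scale the 90% interval is 0.35 ± 1.645 × 0.45 = [-0.3902, 1.0902].
Exponentiate: [e^-0.3902, e^1.0902] = [0.677, 2.975].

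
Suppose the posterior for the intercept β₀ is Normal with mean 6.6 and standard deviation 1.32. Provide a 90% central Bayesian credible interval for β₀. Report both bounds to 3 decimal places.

[4.429, 8.771]

The posterior is symmetric, so the 90% equal-tailed interval is β₀ = 6.6 ± z·1.32 with z = 1.645.
Half-width: 1.645 × 1.32 = 2.171.
6.6 − 2.171 = 4.429; 6.6 + 2.171 = 8.771.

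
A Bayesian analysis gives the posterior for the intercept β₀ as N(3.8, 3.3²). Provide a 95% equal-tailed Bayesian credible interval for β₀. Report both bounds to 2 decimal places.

The posterior is symmetric, so the 95% equal-tailed interval is β₀ = 3.8 ± z·3.3 with z = 1.960.
Half-width: 1.960 × 3.3 = 6.47.
3.8 − 6.47 = -2.67; 3.8 + 6.47 = 10.27.

[-2.67, 10.27]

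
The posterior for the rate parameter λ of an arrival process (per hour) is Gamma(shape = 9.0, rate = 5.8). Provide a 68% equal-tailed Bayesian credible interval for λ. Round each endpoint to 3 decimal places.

[1.046, 2.056]

Posterior: Gamma(shape 9.0, rate 5.8).
Equal-tailed 68% interval: Gamma(9.0, 5.8) quantiles at 0.16 and 0.84.
Posterior mean ≈ 1.552, SD ≈ 0.517; a Normal approximation gives roughly [1.037, 2.066].
Exact: lower = 1.046; upper = 2.056.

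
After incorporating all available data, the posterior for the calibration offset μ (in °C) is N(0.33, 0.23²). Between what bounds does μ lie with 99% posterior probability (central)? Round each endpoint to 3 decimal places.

The posterior is symmetric, so the 99% equal-tailed interval is μ = 0.33 ± z·0.23 with z = 2.576.
Half-width: 2.576 × 0.23 = 0.592.
0.33 − 0.592 = -0.262; 0.33 + 0.592 = 0.922.

[-0.262, 0.922]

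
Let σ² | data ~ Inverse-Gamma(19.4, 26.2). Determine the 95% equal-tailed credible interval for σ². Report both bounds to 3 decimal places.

Inverse-Gamma(19.4, 26.2) quantiles: F⁻¹(0.025) and F⁻¹(0.975).
Equivalently, 1/σ² ~ Gamma(19.4, rate = 26.2); invert its 0.975 and 0.025 quantiles.
Posterior mean ≈ 1.424, SD ≈ 0.341; a Normal approximation gives roughly [0.755, 2.093].
Exact: lower = 0.905; upper = 2.230.

[0.905, 2.230]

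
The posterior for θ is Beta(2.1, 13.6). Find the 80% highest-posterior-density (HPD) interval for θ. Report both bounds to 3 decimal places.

[0.018, 0.207]

The posterior is unimodal and skewed, so the HPD interval has equal density at both endpoints and is the shortest 80% interval.
Solving f(0.018) = f(0.207) with F(0.207) − F(0.018) = 0.80 gives [0.018, 0.207].
For comparison, the equal-tailed interval is [0.040, 0.249]; the HPD is narrower and shifted toward the mode.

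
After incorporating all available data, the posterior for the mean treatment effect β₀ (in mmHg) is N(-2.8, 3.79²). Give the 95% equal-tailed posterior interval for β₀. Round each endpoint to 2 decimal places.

[-10.23, 4.63]

The posterior is symmetric, so the 95% equal-tailed interval is β₀ = -2.8 ± z·3.79 with z = 1.960.
Half-width: 1.960 × 3.79 = 7.43.
-2.8 − 7.43 = -10.23; -2.8 + 7.43 = 4.63.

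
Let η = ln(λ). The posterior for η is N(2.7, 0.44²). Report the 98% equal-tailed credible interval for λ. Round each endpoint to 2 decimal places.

On the log scale the 98% interval is 2.7 ± 2.326 × 0.44 = [1.6764, 3.7236].
Exponentiate: [e^1.6764, e^3.7236] = [5.35, 41.41].

[5.35, 41.41]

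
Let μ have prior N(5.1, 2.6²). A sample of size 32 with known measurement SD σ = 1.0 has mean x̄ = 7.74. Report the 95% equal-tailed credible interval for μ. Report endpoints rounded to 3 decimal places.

[7.382, 8.074]

Posterior precision = 1/2.6² + 32/1.0² = 0.1479 + 32.0000 = 32.1479, so posterior SD = 0.1764.
Posterior mean = (5.1/2.6² + 32·7.74/1.0²) / 32.1479 = 7.7279.
Interval: 7.7279 ± 1.960 × 0.1764 → [7.382, 8.074].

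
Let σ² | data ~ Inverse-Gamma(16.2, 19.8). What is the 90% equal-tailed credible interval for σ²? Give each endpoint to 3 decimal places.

Inverse-Gamma(16.2, 19.8) quantiles: F⁻¹(0.05) and F⁻¹(0.95).
Equivalently, 1/σ² ~ Gamma(16.2, rate = 19.8); invert its 0.95 and 0.05 quantiles.
Posterior mean ≈ 1.303, SD ≈ 0.346; a Normal approximation gives roughly [0.734, 1.871].
Exact: lower = 0.848; upper = 1.942.

[0.848, 1.942]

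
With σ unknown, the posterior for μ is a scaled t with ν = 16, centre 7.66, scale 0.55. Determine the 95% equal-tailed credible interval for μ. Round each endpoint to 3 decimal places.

[6.494, 8.826]

The t_16 distribution is symmetric; the 95% interval is 7.66 ± t·0.55 with t_{0.975,16} = 2.120.
Half-width: 2.120 × 0.55 = 1.166.
7.66 − 1.166 = 6.494; 7.66 + 1.166 = 8.826.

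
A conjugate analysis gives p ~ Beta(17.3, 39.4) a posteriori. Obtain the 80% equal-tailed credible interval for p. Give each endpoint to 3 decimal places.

[0.229, 0.385]

Posterior: Beta(17.3, 39.4).
Equal-tailed 80% interval: the 0.1 and 0.9 quantiles of Beta(17.3, 39.4).
Posterior mean ≈ 0.305, SD ≈ 0.061; a Normal approximation gives roughly [0.227, 0.383].
Exact: F⁻¹(0.1) = 0.229; F⁻¹(0.9) = 0.385.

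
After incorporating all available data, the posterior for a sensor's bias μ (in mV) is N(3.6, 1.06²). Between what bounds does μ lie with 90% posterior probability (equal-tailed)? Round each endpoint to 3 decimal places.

[1.856, 5.344]

The posterior is symmetric, so the 90% equal-tailed interval is μ = 3.6 ± z·1.06 with z = 1.645.
Half-width: 1.645 × 1.06 = 1.744.
3.6 − 1.744 = 1.856; 3.6 + 1.744 = 5.344.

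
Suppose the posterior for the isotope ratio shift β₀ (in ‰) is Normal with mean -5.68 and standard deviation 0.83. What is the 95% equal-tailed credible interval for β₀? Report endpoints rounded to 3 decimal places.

[-7.307, -4.053]

The posterior is symmetric, so the 95% equal-tailed interval is β₀ = -5.68 ± z·0.83 with z = 1.960.
Half-width: 1.960 × 0.83 = 1.627.
-5.68 − 1.627 = -7.307; -5.68 + 1.627 = -4.053.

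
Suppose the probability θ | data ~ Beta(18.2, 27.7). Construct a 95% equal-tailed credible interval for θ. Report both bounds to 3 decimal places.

[0.262, 0.540]

Posterior: Beta(18.2, 27.7).
Equal-tailed 95% interval: the 0.025 and 0.975 quantiles of Beta(18.2, 27.7).
Posterior mean ≈ 0.397, SD ≈ 0.071; a Normal approximation gives roughly [0.257, 0.537].
Exact: F⁻¹(0.025) = 0.262; F⁻¹(0.975) = 0.540.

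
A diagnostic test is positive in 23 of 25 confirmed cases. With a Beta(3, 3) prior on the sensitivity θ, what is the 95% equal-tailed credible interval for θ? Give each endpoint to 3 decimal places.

Posterior: Beta(3+23, 3+2) = Beta(26, 5).
Equal-tailed 95% interval: the 0.025 and 0.975 quantiles of Beta(26, 5).
Posterior mean ≈ 0.839, SD ≈ 0.065; a Normal approximation gives roughly [0.711, 0.966].
Exact: F⁻¹(0.025) = 0.693; F⁻¹(0.975) = 0.944.

[0.693, 0.944]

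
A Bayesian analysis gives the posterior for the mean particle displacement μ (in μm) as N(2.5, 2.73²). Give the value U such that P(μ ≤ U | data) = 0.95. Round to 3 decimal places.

6.990

Need U with P(μ ≤ U) = 0.95: U = 2.5 + z_{0.05}·2.73.
z = 1.645; U = 2.5 + 1.645 × 2.73 = 6.990.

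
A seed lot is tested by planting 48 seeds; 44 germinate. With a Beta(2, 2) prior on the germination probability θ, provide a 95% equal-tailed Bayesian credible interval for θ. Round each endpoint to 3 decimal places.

[0.786, 0.956]

Posterior: Beta(2+44, 2+4) = Beta(46, 6).
Equal-tailed 95% interval: the 0.025 and 0.975 quantiles of Beta(46, 6).
Posterior mean ≈ 0.885, SD ≈ 0.044; a Normal approximation gives roughly [0.799, 0.971].
Exact: F⁻¹(0.025) = 0.786; F⁻¹(0.975) = 0.956.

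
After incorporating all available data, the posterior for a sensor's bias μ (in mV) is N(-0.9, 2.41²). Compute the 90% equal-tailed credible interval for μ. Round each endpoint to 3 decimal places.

[-4.864, 3.064]

The posterior is symmetric, so the 90% equal-tailed interval is μ = -0.9 ± z·2.41 with z = 1.645.
Half-width: 1.645 × 2.41 = 3.964.
-0.9 − 3.964 = -4.864; -0.9 + 3.964 = 3.064.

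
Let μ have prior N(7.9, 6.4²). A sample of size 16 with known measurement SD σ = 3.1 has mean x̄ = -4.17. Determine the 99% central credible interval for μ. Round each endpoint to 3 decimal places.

[-5.977, -2.014]

Posterior precision = 1/6.4² + 16/3.1² = 0.0244 + 1.6649 = 1.6893, so posterior SD = 0.7694.
Posterior mean = (7.9/6.4² + 16·-4.17/3.1²) / 1.6893 = -3.9956.
Interval: -3.9956 ± 2.576 × 0.7694 → [-5.977, -2.014].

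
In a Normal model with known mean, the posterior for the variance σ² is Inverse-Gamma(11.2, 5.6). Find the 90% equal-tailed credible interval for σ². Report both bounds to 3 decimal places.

[0.325, 0.886]

Inverse-Gamma(11.2, 5.6) quantiles: F⁻¹(0.05) and F⁻¹(0.95).
Equivalently, 1/σ² ~ Gamma(11.2, rate = 5.6); invert its 0.95 and 0.05 quantiles.
Posterior mean ≈ 0.549, SD ≈ 0.181; a Normal approximation gives roughly [0.251, 0.847].
Exact: lower = 0.325; upper = 0.886.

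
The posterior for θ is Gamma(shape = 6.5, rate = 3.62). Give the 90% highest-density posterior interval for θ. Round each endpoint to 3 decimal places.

The posterior is unimodal and skewed, so the HPD interval has equal density at both endpoints and is the shortest 90% interval.
Solving f(0.678) = f(2.871) with F(2.871) − F(0.678) = 0.90 gives [0.678, 2.871].
For comparison, the equal-tailed interval is [0.814, 3.089]; the HPD is narrower and shifted toward the mode.

[0.678, 2.871]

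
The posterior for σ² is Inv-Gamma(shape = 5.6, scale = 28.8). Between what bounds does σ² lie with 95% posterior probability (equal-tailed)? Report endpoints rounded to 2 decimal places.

Inverse-Gamma(5.6, 28.8) quantiles: F⁻¹(0.025) and F⁻¹(0.975).
Equivalently, 1/σ² ~ Gamma(5.6, rate = 28.8); invert its 0.975 and 0.025 quantiles.
Posterior mean ≈ 6.26, SD ≈ 3.30; a Normal approximation gives roughly [-0.21, 12.73].
Exact: lower = 2.59; upper = 14.65.

[2.59, 14.65]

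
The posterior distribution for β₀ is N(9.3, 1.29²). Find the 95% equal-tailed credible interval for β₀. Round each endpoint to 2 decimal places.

The posterior is symmetric, so the 95% equal-tailed interval is β₀ = 9.3 ± z·1.29 with z = 1.960.
Half-width: 1.960 × 1.29 = 2.53.
9.3 − 2.53 = 6.77; 9.3 + 2.53 = 11.83.

[6.77, 11.83]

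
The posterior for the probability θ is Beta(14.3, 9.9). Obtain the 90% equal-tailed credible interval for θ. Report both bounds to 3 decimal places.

Posterior: Beta(14.3, 9.9).
Equal-tailed 90% interval: the 0.05 and 0.95 quantiles of Beta(14.3, 9.9).
Posterior mean ≈ 0.591, SD ≈ 0.098; a Normal approximation gives roughly [0.430, 0.752].
Exact: F⁻¹(0.05) = 0.425; F⁻¹(0.95) = 0.748.

[0.425, 0.748]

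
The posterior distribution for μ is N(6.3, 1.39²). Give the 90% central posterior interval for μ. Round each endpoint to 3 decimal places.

[4.014, 8.586]

The posterior is symmetric, so the 90% equal-tailed interval is μ = 6.3 ± z·1.39 with z = 1.645.
Half-width: 1.645 × 1.39 = 2.286.
6.3 − 2.286 = 4.014; 6.3 + 2.286 = 8.586.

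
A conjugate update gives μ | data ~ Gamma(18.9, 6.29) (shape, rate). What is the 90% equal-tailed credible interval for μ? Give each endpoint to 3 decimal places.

Posterior: Gamma(shape 18.9, rate 6.29).
Equal-tailed 90% interval: Gamma(18.9, 6.29) quantiles at 0.05 and 0.95.
Posterior mean ≈ 3.005, SD ≈ 0.691; a Normal approximation gives roughly [1.868, 4.142].
Exact: lower = 1.965; upper = 4.225.

[1.965, 4.225]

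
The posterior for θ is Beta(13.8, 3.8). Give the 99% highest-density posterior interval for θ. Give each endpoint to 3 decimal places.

The posterior is unimodal and skewed, so the HPD interval has equal density at both endpoints and is the shortest 99% interval.
Solving f(0.518) = f(0.973) with F(0.973) − F(0.518) = 0.99 gives [0.518, 0.973].
For comparison, the equal-tailed interval is [0.494, 0.961]; the HPD is narrower and shifted toward the mode.

[0.518, 0.973]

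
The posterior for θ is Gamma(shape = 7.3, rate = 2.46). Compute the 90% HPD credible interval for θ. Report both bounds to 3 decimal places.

The posterior is unimodal and skewed, so the HPD interval has equal density at both endpoints and is the shortest 90% interval.
Solving f(1.214) = f(4.657) with F(4.657) − F(1.214) = 0.90 gives [1.214, 4.657].
For comparison, the equal-tailed interval is [1.419, 4.974]; the HPD is narrower and shifted toward the mode.

[1.214, 4.657]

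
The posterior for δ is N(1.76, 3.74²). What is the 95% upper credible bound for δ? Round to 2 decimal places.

Need U with P(δ ≤ U) = 0.95: U = 1.76 + z_{0.05}·3.74.
z = 1.645; U = 1.76 + 1.645 × 3.74 = 7.91.

7.91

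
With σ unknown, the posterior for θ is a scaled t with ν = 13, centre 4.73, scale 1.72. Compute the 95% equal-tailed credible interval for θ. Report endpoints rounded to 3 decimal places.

The t_13 distribution is symmetric; the 95% interval is 4.73 ± t·1.72 with t_{0.975,13} = 2.160.
Half-width: 2.160 × 1.72 = 3.716.
4.73 − 3.716 = 1.014; 4.73 + 3.716 = 8.446.

[1.014, 8.446]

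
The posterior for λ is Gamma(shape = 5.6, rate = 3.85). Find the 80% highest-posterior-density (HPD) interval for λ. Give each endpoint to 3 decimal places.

[0.607, 2.076]

The posterior is unimodal and skewed, so the HPD interval has equal density at both endpoints and is the shortest 80% interval.
Solving f(0.607) = f(2.076) with F(2.076) − F(0.607) = 0.80 gives [0.607, 2.076].
For comparison, the equal-tailed interval is [0.743, 2.277]; the HPD is narrower and shifted toward the mode.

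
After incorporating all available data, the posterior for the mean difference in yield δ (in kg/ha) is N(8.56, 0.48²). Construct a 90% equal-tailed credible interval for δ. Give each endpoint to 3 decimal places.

The posterior is symmetric, so the 90% equal-tailed interval is δ = 8.56 ± z·0.48 with z = 1.645.
Half-width: 1.645 × 0.48 = 0.790.
8.56 − 0.790 = 7.770; 8.56 + 0.790 = 9.350.

[7.770, 9.350]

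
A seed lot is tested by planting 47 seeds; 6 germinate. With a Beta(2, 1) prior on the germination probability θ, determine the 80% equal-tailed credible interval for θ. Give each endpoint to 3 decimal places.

[0.097, 0.229]

Posterior: Beta(2+6, 1+41) = Beta(8, 42).
Equal-tailed 80% interval: the 0.1 and 0.9 quantiles of Beta(8, 42).
Posterior mean ≈ 0.160, SD ≈ 0.051; a Normal approximation gives roughly [0.094, 0.226].
Exact: F⁻¹(0.1) = 0.097; F⁻¹(0.9) = 0.229.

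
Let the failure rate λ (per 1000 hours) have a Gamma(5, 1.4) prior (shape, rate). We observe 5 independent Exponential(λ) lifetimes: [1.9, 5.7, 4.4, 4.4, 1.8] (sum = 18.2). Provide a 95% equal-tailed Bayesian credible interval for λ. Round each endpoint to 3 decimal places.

Posterior: Gamma(5+5, 1.4+18.2) = Gamma(10, 19.6) (shape, rate).
Equal-tailed 95% interval: Gamma(10, 19.6) quantiles at 0.025 and 0.975.
Posterior mean ≈ 0.510, SD ≈ 0.161; a Normal approximation gives roughly [0.194, 0.826].
Exact: lower = 0.245; upper = 0.872.

[0.245, 0.872]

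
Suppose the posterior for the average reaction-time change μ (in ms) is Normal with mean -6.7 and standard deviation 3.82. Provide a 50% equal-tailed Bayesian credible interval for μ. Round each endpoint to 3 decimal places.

The posterior is symmetric, so the 50% equal-tailed interval is μ = -6.7 ± z·3.82 with z = 0.674.
Half-width: 0.674 × 3.82 = 2.577.
-6.7 − 2.577 = -9.277; -6.7 + 2.577 = -4.123.

[-9.277, -4.123]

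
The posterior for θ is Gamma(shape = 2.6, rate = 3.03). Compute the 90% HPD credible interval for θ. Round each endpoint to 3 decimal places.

[0.091, 1.608]

The posterior is unimodal and skewed, so the HPD interval has equal density at both endpoints and is the shortest 90% interval.
Solving f(0.091) = f(1.608) with F(1.608) − F(0.091) = 0.90 gives [0.091, 1.608].
For comparison, the equal-tailed interval is [0.205, 1.878]; the HPD is narrower and shifted toward the mode.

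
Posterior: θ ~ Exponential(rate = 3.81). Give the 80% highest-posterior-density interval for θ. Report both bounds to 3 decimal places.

The exponential density is strictly decreasing on [0, ∞), so the HPD interval is anchored at 0: [0, q] with P(θ ≤ q) = 0.80.
q = −ln(1 − 0.80) / 3.81 = 1.6094 / 3.81 = 0.422.

[0.000, 0.422]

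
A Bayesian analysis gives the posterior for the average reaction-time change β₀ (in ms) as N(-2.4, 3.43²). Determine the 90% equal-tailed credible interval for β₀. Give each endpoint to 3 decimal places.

[-8.042, 3.242]

The posterior is symmetric, so the 90% equal-tailed interval is β₀ = -2.4 ± z·3.43 with z = 1.645.
Half-width: 1.645 × 3.43 = 5.642.
-2.4 − 5.642 = -8.042; -2.4 + 5.642 = 3.242.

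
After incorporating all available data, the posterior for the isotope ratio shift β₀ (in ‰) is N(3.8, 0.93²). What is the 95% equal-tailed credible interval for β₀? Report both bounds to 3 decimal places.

The posterior is symmetric, so the 95% equal-tailed interval is β₀ = 3.8 ± z·0.93 with z = 1.960.
Half-width: 1.960 × 0.93 = 1.823.
3.8 − 1.823 = 1.977; 3.8 + 1.823 = 5.623.

[1.977, 5.623]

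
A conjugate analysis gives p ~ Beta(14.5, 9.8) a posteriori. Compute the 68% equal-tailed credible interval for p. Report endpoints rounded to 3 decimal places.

Posterior: Beta(14.5, 9.8).
Equal-tailed 68% interval: the 0.16 and 0.84 quantiles of Beta(14.5, 9.8).
Posterior mean ≈ 0.597, SD ≈ 0.098; a Normal approximation gives roughly [0.500, 0.694].
Exact: F⁻¹(0.16) = 0.498; F⁻¹(0.84) = 0.696.

[0.498, 0.696]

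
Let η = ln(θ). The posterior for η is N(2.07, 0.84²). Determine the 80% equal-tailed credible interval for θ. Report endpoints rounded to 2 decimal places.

On the log scale the 80% interval is 2.07 ± 1.282 × 0.84 = [0.9935, 3.1465].
Exponentiate: [e^0.9935, e^3.1465] = [2.70, 23.25].

[2.70, 23.25]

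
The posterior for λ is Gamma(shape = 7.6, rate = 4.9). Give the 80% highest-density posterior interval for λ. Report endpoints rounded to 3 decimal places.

The posterior is unimodal and skewed, so the HPD interval has equal density at both endpoints and is the shortest 80% interval.
Solving f(0.776) = f(2.146) with F(2.146) − F(0.776) = 0.80 gives [0.776, 2.146].
For comparison, the equal-tailed interval is [0.888, 2.302]; the HPD is narrower and shifted toward the mode.

[0.776, 2.146]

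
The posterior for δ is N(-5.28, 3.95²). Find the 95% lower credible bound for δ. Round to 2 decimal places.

-11.78

Need L with P(δ ≥ L) = 0.95: L = -5.28 − z_{0.05}·3.95.
z = 1.645; L = -5.28 − 1.645 × 3.95 = -11.78.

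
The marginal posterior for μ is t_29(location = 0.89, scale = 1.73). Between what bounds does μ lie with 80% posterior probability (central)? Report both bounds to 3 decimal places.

The t_29 distribution is symmetric; the 80% interval is 0.89 ± t·1.73 with t_{0.9,29} = 1.311.
Half-width: 1.311 × 1.73 = 2.269.
0.89 − 2.269 = -1.379; 0.89 + 2.269 = 3.159.

[-1.379, 3.159]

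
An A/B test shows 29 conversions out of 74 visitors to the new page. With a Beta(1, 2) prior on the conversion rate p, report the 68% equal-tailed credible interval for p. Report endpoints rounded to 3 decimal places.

Posterior: Beta(1+29, 2+45) = Beta(30, 47).
Equal-tailed 68% interval: the 0.16 and 0.84 quantiles of Beta(30, 47).
Posterior mean ≈ 0.390, SD ≈ 0.055; a Normal approximation gives roughly [0.335, 0.445].
Exact: F⁻¹(0.16) = 0.334; F⁻¹(0.84) = 0.445.

[0.334, 0.445]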